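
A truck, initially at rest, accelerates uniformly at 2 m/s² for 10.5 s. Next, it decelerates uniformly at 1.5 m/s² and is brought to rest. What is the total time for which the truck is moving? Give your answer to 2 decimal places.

24.50 s

Phase 1 (accelerating): v₀ = 0 m/s, a = 2 m/s².
v = v₀ + at = 0 + (2)(10.5) = 21.0 m/s
Δx = v₀t + ½at² = 0·10.5 + 0.5·2·10.5² = 110 m

Phase 2 (decelerating): v₀ = 21.0 m/s, a = -1.5 m/s².
v = v₀ + at → t = (0 − 21.0) / -1.5 = 14.0 s
v² = v₀² + 2aΔx → Δx = (0² − 21.0²)/(2·-1.5) = 147 m
Total time = 10.5 + 14.0 = 24.5 s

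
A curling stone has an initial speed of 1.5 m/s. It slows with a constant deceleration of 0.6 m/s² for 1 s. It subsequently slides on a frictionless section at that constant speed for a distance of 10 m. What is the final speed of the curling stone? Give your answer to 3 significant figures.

0.900 m/s

Phase 1 (decelerating): v₀ = 1.50 m/s, a = -0.6 m/s².
v = v₀ + at = 1.50 + (-0.6)(1) = 0.900 m/s
Δx = v₀t + ½at² = 1.50·1 + 0.5·-0.6·1² = 1.20 m

Phase 2 (constant speed): v₀ = 0.900 m/s, a = 0 m/s².
Constant speed: t = d/v = 10/0.900 = 11.1 s
Final speed = 0.900 m/s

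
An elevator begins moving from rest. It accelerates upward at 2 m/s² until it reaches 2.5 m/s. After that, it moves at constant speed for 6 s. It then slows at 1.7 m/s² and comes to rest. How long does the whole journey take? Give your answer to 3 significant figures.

Phase 1 (accelerating): v₀ = 0 m/s, a = 2 m/s².
v = v₀ + at → t = (2.5 − 0) / 2 = 1.25 s
v² = v₀² + 2aΔx → Δx = (2.5² − 0²)/(2·2) = 1.56 m

Phase 2 (constant speed): v₀ = 2.50 m/s, a = 0 m/s².
v = v₀ + at = 2.50 + (0)(6) = 2.50 m/s
Δx = v₀t + ½at² = 2.50·6 + 0.5·0·6² = 15.0 m

Phase 3 (decelerating): v₀ = 2.50 m/s, a = -1.7 m/s².
v = v₀ + at → t = (0 − 2.50) / -1.7 = 1.47 s
v² = v₀² + 2aΔx → Δx = (0² − 2.50²)/(2·-1.7) = 1.84 m
Total time = 1.25 + 6.00 + 1.47 = 8.72 s

8.72 s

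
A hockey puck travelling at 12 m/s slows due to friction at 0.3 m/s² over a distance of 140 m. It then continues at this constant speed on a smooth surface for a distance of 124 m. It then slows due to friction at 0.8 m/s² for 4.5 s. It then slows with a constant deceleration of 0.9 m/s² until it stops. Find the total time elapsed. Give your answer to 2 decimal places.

39.30 s

Phase 1 (decelerating): v₀ = 12.0 m/s, a = -0.3 m/s².
v² = v₀² + 2aΔx = 12.0² + 2·-0.3·140 = 60.0 → v = 7.75 m/s
t = (v − v₀)/a = (7.75 − 12.0)/-0.3 = 14.2 s

Phase 2 (constant speed): v₀ = 7.75 m/s, a = 0 m/s².
Constant speed: t = d/v = 124/7.75 = 16.0 s

Phase 3 (decelerating): v₀ = 7.75 m/s, a = -0.8 m/s².
v = v₀ + at = 7.75 + (-0.8)(4.5) = 4.15 m/s
Δx = v₀t + ½at² = 7.75·4.5 + 0.5·-0.8·4.5² = 26.8 m

Phase 4 (decelerating): v₀ = 4.15 m/s, a = -0.9 m/s².
v = v₀ + at → t = (0 − 4.15) / -0.9 = 4.61 s
v² = v₀² + 2aΔx → Δx = (0² − 4.15²)/(2·-0.9) = 9.55 m
Total time = 14.2 + 16.0 + 4.50 + 4.61 = 39.3 s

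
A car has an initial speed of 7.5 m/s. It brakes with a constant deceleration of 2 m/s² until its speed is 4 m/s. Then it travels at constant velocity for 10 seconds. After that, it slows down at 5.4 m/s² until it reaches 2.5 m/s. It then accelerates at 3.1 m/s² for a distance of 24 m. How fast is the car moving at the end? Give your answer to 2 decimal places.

12.45 m/s

Phase 1 (decelerating): v₀ = 7.50 m/s, a = -2 m/s².
v = v₀ + at → t = (4 − 7.50) / -2 = 1.75 s
v² = v₀² + 2aΔx → Δx = (4² − 7.50²)/(2·-2) = 10.1 m

Phase 2 (constant speed): v₀ = 4.00 m/s, a = 0 m/s².
v = v₀ + at = 4.00 + (0)(10) = 4.00 m/s
Δx = v₀t + ½at² = 4.00·10 + 0.5·0·10² = 40.0 m

Phase 3 (decelerating): v₀ = 4.00 m/s, a = -5.4 m/s².
v = v₀ + at → t = (2.5 − 4.00) / -5.4 = 0.278 s
v² = v₀² + 2aΔx → Δx = (2.5² − 4.00²)/(2·-5.4) = 0.903 m

Phase 4 (accelerating): v₀ = 2.50 m/s, a = 3.1 m/s².
v² = v₀² + 2aΔx = 2.50² + 2·3.1·24 = 155 → v = 12.5 m/s
t = (v − v₀)/a = (12.5 − 2.50)/3.1 = 3.21 s
Final speed = 12.5 m/s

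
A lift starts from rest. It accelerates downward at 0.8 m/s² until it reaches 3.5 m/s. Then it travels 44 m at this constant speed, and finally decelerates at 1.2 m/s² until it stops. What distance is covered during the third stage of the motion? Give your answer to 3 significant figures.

Phase 1 (accelerating): v₀ = 0 m/s, a = 0.8 m/s².
v = v₀ + at → t = (3.5 − 0) / 0.8 = 4.38 s
v² = v₀² + 2aΔx → Δx = (3.5² − 0²)/(2·0.8) = 7.66 m

Phase 2 (constant speed): v₀ = 3.50 m/s, a = 0 m/s².
Constant speed: t = d/v = 44/3.50 = 12.6 s

Phase 3 (decelerating): v₀ = 3.50 m/s, a = -1.2 m/s².
v = v₀ + at → t = (0 − 3.50) / -1.2 = 2.92 s
v² = v₀² + 2aΔx → Δx = (0² − 3.50²)/(2·-1.2) = 5.10 m
Distance in phase 3 = 5.10 m

5.10 m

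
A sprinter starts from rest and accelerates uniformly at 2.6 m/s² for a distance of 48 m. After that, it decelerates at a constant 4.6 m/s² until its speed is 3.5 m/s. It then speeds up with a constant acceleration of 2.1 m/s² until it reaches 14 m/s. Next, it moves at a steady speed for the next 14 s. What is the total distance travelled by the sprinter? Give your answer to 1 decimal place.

Phase 1 (accelerating): v₀ = 0 m/s, a = 2.6 m/s².
v² = v₀² + 2aΔx = 0² + 2·2.6·48 = 250 → v = 15.8 m/s
t = (v − v₀)/a = (15.8 − 0)/2.6 = 6.08 s

Phase 2 (decelerating): v₀ = 15.8 m/s, a = -4.6 m/s².
v = v₀ + at → t = (3.5 − 15.8) / -4.6 = 2.67 s
v² = v₀² + 2aΔx → Δx = (3.5² − 15.8²)/(2·-4.6) = 25.8 m

Phase 3 (accelerating): v₀ = 3.50 m/s, a = 2.1 m/s².
v = v₀ + at → t = (14 − 3.50) / 2.1 = 5.00 s
v² = v₀² + 2aΔx → Δx = (14² − 3.50²)/(2·2.1) = 43.8 m

Phase 4 (constant speed): v₀ = 14.0 m/s, a = 0 m/s².
v = v₀ + at = 14.0 + (0)(14) = 14.0 m/s
Δx = v₀t + ½at² = 14.0·14 + 0.5·0·14² = 196 m
Total distance = 48.0 + 25.8 + 43.8 + 196 = 314 m

313.5 m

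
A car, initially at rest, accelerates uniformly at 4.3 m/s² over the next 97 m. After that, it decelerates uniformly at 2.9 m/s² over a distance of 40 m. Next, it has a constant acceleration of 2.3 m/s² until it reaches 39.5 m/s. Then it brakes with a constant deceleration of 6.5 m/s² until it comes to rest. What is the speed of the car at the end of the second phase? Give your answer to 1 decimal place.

Phase 1 (accelerating): v₀ = 0 m/s, a = 4.3 m/s².
v² = v₀² + 2aΔx = 0² + 2·4.3·97 = 834 → v = 28.9 m/s
t = (v − v₀)/a = (28.9 − 0)/4.3 = 6.72 s

Phase 2 (decelerating): v₀ = 28.9 m/s, a = -2.9 m/s².
v² = v₀² + 2aΔx = 28.9² + 2·-2.9·40 = 602 → v = 24.5 m/s
t = (v − v₀)/a = (24.5 − 28.9)/-2.9 = 1.50 s
Speed at end of phase 2 = 24.5 m/s

24.5 m/s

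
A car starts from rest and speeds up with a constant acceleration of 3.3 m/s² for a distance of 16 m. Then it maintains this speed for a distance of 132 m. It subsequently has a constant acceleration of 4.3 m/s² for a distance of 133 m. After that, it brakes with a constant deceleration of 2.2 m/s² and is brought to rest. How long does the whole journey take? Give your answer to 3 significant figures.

Phase 1 (accelerating): v₀ = 0 m/s, a = 3.3 m/s².
v² = v₀² + 2aΔx = 0² + 2·3.3·16 = 106 → v = 10.3 m/s
t = (v − v₀)/a = (10.3 − 0)/3.3 = 3.11 s

Phase 2 (constant speed): v₀ = 10.3 m/s, a = 0 m/s².
Constant speed: t = d/v = 132/10.3 = 12.8 s

Phase 3 (accelerating): v₀ = 10.3 m/s, a = 4.3 m/s².
v² = v₀² + 2aΔx = 10.3² + 2·4.3·133 = 1250 → v = 35.3 m/s
t = (v − v₀)/a = (35.3 − 10.3)/4.3 = 5.83 s

Phase 4 (decelerating): v₀ = 35.3 m/s, a = -2.2 m/s².
v = v₀ + at → t = (0 − 35.3) / -2.2 = 16.1 s
v² = v₀² + 2aΔx → Δx = (0² − 35.3²)/(2·-2.2) = 284 m
Total time = 3.11 + 12.8 + 5.83 + 16.1 = 37.9 s

37.9 s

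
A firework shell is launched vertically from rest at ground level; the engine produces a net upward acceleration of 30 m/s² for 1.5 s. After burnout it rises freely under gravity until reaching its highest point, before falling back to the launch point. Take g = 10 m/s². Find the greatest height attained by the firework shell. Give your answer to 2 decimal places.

135.00 m

Phase 1 (powered ascent): v₀ = 0 m/s, a = 30 m/s².
v = v₀ + at = 0 + (30)(1.5) = 45.0 m/s
Δx = v₀t + ½at² = 0·1.5 + 0.5·30·1.5² = 33.8 m

Phase 2 (coasting upward): v₀ = 45.0 m/s, a = -10 m/s².
v = v₀ + at → t = (0 − 45.0) / -10 = 4.50 s
v² = v₀² + 2aΔx → Δx = (0² − 45.0²)/(2·-10) = 101 m
Maximum height = 33.8 + 101 = 135 m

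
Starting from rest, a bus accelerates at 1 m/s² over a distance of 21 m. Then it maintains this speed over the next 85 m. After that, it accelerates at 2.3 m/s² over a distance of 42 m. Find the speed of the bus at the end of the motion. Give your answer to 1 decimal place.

15.3 m/s

Phase 1 (accelerating): v₀ = 0 m/s, a = 1 m/s².
v² = v₀² + 2aΔx = 0² + 2·1·21 = 42.0 → v = 6.48 m/s
t = (v − v₀)/a = (6.48 − 0)/1 = 6.48 s

Phase 2 (constant speed): v₀ = 6.48 m/s, a = 0 m/s².
Constant speed: t = d/v = 85/6.48 = 13.1 s

Phase 3 (accelerating): v₀ = 6.48 m/s, a = 2.3 m/s².
v² = v₀² + 2aΔx = 6.48² + 2·2.3·42 = 235 → v = 15.3 m/s
t = (v − v₀)/a = (15.3 − 6.48)/2.3 = 3.85 s
Final speed = 15.3 m/s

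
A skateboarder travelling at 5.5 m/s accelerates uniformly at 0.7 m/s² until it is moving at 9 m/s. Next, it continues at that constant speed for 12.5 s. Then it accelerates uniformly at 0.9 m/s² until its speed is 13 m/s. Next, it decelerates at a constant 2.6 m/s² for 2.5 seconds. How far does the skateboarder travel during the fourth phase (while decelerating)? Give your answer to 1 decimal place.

24.4 m

Phase 1 (accelerating): v₀ = 5.50 m/s, a = 0.7 m/s².
v = v₀ + at → t = (9 − 5.50) / 0.7 = 5.00 s
v² = v₀² + 2aΔx → Δx = (9² − 5.50²)/(2·0.7) = 36.2 m

Phase 2 (constant speed): v₀ = 9.00 m/s, a = 0 m/s².
v = v₀ + at = 9.00 + (0)(12.5) = 9.00 m/s
Δx = v₀t + ½at² = 9.00·12.5 + 0.5·0·12.5² = 112 m

Phase 3 (accelerating): v₀ = 9.00 m/s, a = 0.9 m/s².
v = v₀ + at → t = (13 − 9.00) / 0.9 = 4.44 s
v² = v₀² + 2aΔx → Δx = (13² − 9.00²)/(2·0.9) = 48.9 m

Phase 4 (decelerating): v₀ = 13.0 m/s, a = -2.6 m/s².
v = v₀ + at = 13.0 + (-2.6)(2.5) = 6.50 m/s
Δx = v₀t + ½at² = 13.0·2.5 + 0.5·-2.6·2.5² = 24.4 m
Distance in phase 4 = 24.4 m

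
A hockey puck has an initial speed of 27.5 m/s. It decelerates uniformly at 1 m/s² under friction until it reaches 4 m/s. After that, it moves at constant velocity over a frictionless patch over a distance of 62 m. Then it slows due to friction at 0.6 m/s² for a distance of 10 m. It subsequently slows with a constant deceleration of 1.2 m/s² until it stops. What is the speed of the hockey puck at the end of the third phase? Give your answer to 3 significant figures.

Phase 1 (decelerating): v₀ = 27.5 m/s, a = -1 m/s².
v = v₀ + at → t = (4 − 27.5) / -1 = 23.5 s
v² = v₀² + 2aΔx → Δx = (4² − 27.5²)/(2·-1) = 370 m

Phase 2 (constant speed): v₀ = 4.00 m/s, a = 0 m/s².
Constant speed: t = d/v = 62/4.00 = 15.5 s

Phase 3 (decelerating): v₀ = 4.00 m/s, a = -0.6 m/s².
v² = v₀² + 2aΔx = 4.00² + 2·-0.6·10 = 4.00 → v = 2.00 m/s
t = (v − v₀)/a = (2.00 − 4.00)/-0.6 = 3.33 s
Speed at end of phase 3 = 2.00 m/s

2.00 m/s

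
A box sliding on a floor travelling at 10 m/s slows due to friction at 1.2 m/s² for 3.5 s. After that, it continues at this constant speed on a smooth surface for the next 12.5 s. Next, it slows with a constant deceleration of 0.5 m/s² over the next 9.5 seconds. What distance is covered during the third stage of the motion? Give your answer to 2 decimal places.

32.54 m

Phase 1 (decelerating): v₀ = 10.0 m/s, a = -1.2 m/s².
v = v₀ + at = 10.0 + (-1.2)(3.5) = 5.80 m/s
Δx = v₀t + ½at² = 10.0·3.5 + 0.5·-1.2·3.5² = 27.6 m

Phase 2 (constant speed): v₀ = 5.80 m/s, a = 0 m/s².
v = v₀ + at = 5.80 + (0)(12.5) = 5.80 m/s
Δx = v₀t + ½at² = 5.80·12.5 + 0.5·0·12.5² = 72.5 m

Phase 3 (decelerating): v₀ = 5.80 m/s, a = -0.5 m/s².
v = v₀ + at = 5.80 + (-0.5)(9.5) = 1.05 m/s
Δx = v₀t + ½at² = 5.80·9.5 + 0.5·-0.5·9.5² = 32.5 m
Distance in phase 3 = 32.5 m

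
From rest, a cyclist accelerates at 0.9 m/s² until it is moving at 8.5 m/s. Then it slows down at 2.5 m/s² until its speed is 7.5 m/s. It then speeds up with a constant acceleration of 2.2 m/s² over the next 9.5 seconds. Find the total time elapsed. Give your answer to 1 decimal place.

19.3 s

Phase 1 (accelerating): v₀ = 0 m/s, a = 0.9 m/s².
v = v₀ + at → t = (8.5 − 0) / 0.9 = 9.44 s
v² = v₀² + 2aΔx → Δx = (8.5² − 0²)/(2·0.9) = 40.1 m

Phase 2 (decelerating): v₀ = 8.50 m/s, a = -2.5 m/s².
v = v₀ + at → t = (7.5 − 8.50) / -2.5 = 0.400 s
v² = v₀² + 2aΔx → Δx = (7.5² − 8.50²)/(2·-2.5) = 3.20 m

Phase 3 (accelerating): v₀ = 7.50 m/s, a = 2.2 m/s².
v = v₀ + at = 7.50 + (2.2)(9.5) = 28.4 m/s
Δx = v₀t + ½at² = 7.50·9.5 + 0.5·2.2·9.5² = 171 m
Total time = 9.44 + 0.400 + 9.50 = 19.3 s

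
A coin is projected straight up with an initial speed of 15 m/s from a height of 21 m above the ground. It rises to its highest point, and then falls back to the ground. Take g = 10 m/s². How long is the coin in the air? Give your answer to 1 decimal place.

Phase 1 (rising): v₀ = 15.0 m/s, a = -10 m/s².
v = v₀ + at → t = (0 − 15.0) / -10 = 1.50 s
v² = v₀² + 2aΔx → Δx = (0² − 15.0²)/(2·-10) = 11.2 m

Phase 2 (falling): v₀ = 0 m/s, a = -10 m/s².
Falls 32.2 m from rest: t = √(2·32.2/10) = 2.54 s; v = g·t = 25.4 m/s.
Total time = 1.50 + 2.54 = 4.04 s

4.0 s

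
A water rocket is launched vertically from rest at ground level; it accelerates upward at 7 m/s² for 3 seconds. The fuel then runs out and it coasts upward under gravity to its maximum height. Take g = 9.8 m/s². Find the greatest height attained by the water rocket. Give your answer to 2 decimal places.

Phase 1 (powered ascent): v₀ = 0 m/s, a = 7 m/s².
v = v₀ + at = 0 + (7)(3) = 21.0 m/s
Δx = v₀t + ½at² = 0·3 + 0.5·7·3² = 31.5 m

Phase 2 (coasting upward): v₀ = 21.0 m/s, a = -9.8 m/s².
v = v₀ + at → t = (0 − 21.0) / -9.8 = 2.14 s
v² = v₀² + 2aΔx → Δx = (0² − 21.0²)/(2·-9.8) = 22.5 m
Maximum height = 31.5 + 22.5 = 54.0 m

54.00 m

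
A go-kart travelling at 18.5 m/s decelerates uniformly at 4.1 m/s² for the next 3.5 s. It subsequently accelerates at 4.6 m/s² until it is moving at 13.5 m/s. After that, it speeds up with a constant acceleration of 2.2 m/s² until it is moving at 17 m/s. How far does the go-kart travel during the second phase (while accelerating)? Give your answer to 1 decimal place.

17.9 m

Phase 1 (decelerating): v₀ = 18.5 m/s, a = -4.1 m/s².
v = v₀ + at = 18.5 + (-4.1)(3.5) = 4.15 m/s
Δx = v₀t + ½at² = 18.5·3.5 + 0.5·-4.1·3.5² = 39.6 m

Phase 2 (accelerating): v₀ = 4.15 m/s, a = 4.6 m/s².
v = v₀ + at → t = (13.5 − 4.15) / 4.6 = 2.03 s
v² = v₀² + 2aΔx → Δx = (13.5² − 4.15²)/(2·4.6) = 17.9 m
Distance in phase 2 = 17.9 m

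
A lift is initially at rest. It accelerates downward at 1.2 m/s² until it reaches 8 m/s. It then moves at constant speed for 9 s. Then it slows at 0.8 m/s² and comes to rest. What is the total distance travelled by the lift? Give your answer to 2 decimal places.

Phase 1 (accelerating): v₀ = 0 m/s, a = 1.2 m/s².
v = v₀ + at → t = (8 − 0) / 1.2 = 6.67 s
v² = v₀² + 2aΔx → Δx = (8² − 0²)/(2·1.2) = 26.7 m

Phase 2 (constant speed): v₀ = 8.00 m/s, a = 0 m/s².
v = v₀ + at = 8.00 + (0)(9) = 8.00 m/s
Δx = v₀t + ½at² = 8.00·9 + 0.5·0·9² = 72.0 m

Phase 3 (decelerating): v₀ = 8.00 m/s, a = -0.8 m/s².
v = v₀ + at → t = (0 − 8.00) / -0.8 = 10.0 s
v² = v₀² + 2aΔx → Δx = (0² − 8.00²)/(2·-0.8) = 40.0 m
Total distance = 26.7 + 72.0 + 40.0 = 139 m

138.67 m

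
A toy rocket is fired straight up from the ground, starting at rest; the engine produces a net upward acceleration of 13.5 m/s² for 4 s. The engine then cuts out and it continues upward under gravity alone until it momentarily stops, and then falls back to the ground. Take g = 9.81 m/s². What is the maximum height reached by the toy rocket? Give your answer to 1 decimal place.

Phase 1 (powered ascent): v₀ = 0 m/s, a = 13.5 m/s².
v = v₀ + at = 0 + (13.5)(4) = 54.0 m/s
Δx = v₀t + ½at² = 0·4 + 0.5·13.5·4² = 108 m

Phase 2 (coasting upward): v₀ = 54.0 m/s, a = -9.81 m/s².
v = v₀ + at → t = (0 − 54.0) / -9.81 = 5.50 s
v² = v₀² + 2aΔx → Δx = (0² − 54.0²)/(2·-9.81) = 149 m
Maximum height = 108 + 149 = 257 m

256.6 m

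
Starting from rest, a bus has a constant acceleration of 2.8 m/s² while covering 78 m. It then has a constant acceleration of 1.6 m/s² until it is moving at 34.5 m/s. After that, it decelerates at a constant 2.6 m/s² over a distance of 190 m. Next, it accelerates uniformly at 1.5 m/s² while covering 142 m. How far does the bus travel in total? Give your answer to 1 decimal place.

645.5 m

Phase 1 (accelerating): v₀ = 0 m/s, a = 2.8 m/s².
v² = v₀² + 2aΔx = 0² + 2·2.8·78 = 437 → v = 20.9 m/s
t = (v − v₀)/a = (20.9 − 0)/2.8 = 7.46 s

Phase 2 (accelerating): v₀ = 20.9 m/s, a = 1.6 m/s².
v = v₀ + at → t = (34.5 − 20.9) / 1.6 = 8.50 s
v² = v₀² + 2aΔx → Δx = (34.5² − 20.9²)/(2·1.6) = 235 m

Phase 3 (decelerating): v₀ = 34.5 m/s, a = -2.6 m/s².
v² = v₀² + 2aΔx = 34.5² + 2·-2.6·190 = 202 → v = 14.2 m/s
t = (v − v₀)/a = (14.2 − 34.5)/-2.6 = 7.80 s

Phase 4 (accelerating): v₀ = 14.2 m/s, a = 1.5 m/s².
v² = v₀² + 2aΔx = 14.2² + 2·1.5·142 = 628 → v = 25.1 m/s
t = (v − v₀)/a = (25.1 − 14.2)/1.5 = 7.23 s
Total distance = 78.0 + 235 + 190 + 142 = 645 m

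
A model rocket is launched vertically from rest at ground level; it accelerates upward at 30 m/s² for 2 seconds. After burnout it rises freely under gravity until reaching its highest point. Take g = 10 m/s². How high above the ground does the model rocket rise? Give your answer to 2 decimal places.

Phase 1 (powered ascent): v₀ = 0 m/s, a = 30 m/s².
v = v₀ + at = 0 + (30)(2) = 60.0 m/s
Δx = v₀t + ½at² = 0·2 + 0.5·30·2² = 60.0 m

Phase 2 (coasting upward): v₀ = 60.0 m/s, a = -10 m/s².
v = v₀ + at → t = (0 − 60.0) / -10 = 6.00 s
v² = v₀² + 2aΔx → Δx = (0² − 60.0²)/(2·-10) = 180 m
Maximum height = 60.0 + 180 = 240 m

240.00 m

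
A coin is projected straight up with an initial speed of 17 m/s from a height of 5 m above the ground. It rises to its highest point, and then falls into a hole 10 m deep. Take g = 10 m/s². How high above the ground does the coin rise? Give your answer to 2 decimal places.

Phase 1 (rising): v₀ = 17.0 m/s, a = -10 m/s².
v = v₀ + at → t = (0 − 17.0) / -10 = 1.70 s
v² = v₀² + 2aΔx → Δx = (0² − 17.0²)/(2·-10) = 14.4 m
Maximum height = 5 + 14.4 = 19.4 m

19.45 m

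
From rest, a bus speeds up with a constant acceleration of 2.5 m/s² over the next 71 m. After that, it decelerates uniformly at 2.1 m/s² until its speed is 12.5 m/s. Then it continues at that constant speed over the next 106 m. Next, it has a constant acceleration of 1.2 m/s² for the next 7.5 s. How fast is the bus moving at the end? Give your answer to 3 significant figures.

Phase 1 (accelerating): v₀ = 0 m/s, a = 2.5 m/s².
v² = v₀² + 2aΔx = 0² + 2·2.5·71 = 355 → v = 18.8 m/s
t = (v − v₀)/a = (18.8 − 0)/2.5 = 7.54 s

Phase 2 (decelerating): v₀ = 18.8 m/s, a = -2.1 m/s².
v = v₀ + at → t = (12.5 − 18.8) / -2.1 = 3.02 s
v² = v₀² + 2aΔx → Δx = (12.5² − 18.8²)/(2·-2.1) = 47.3 m

Phase 3 (constant speed): v₀ = 12.5 m/s, a = 0 m/s².
Constant speed: t = d/v = 106/12.5 = 8.48 s

Phase 4 (accelerating): v₀ = 12.5 m/s, a = 1.2 m/s².
v = v₀ + at = 12.5 + (1.2)(7.5) = 21.5 m/s
Δx = v₀t + ½at² = 12.5·7.5 + 0.5·1.2·7.5² = 128 m
Final speed = 21.5 m/s

21.5 m/s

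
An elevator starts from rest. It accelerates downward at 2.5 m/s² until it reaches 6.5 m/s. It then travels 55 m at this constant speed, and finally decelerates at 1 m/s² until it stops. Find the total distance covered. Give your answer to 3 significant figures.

84.6 m

Phase 1 (accelerating): v₀ = 0 m/s, a = 2.5 m/s².
v = v₀ + at → t = (6.5 − 0) / 2.5 = 2.60 s
v² = v₀² + 2aΔx → Δx = (6.5² − 0²)/(2·2.5) = 8.45 m

Phase 2 (constant speed): v₀ = 6.50 m/s, a = 0 m/s².
Constant speed: t = d/v = 55/6.50 = 8.46 s

Phase 3 (decelerating): v₀ = 6.50 m/s, a = -1 m/s².
v = v₀ + at → t = (0 − 6.50) / -1 = 6.50 s
v² = v₀² + 2aΔx → Δx = (0² − 6.50²)/(2·-1) = 21.1 m
Total distance = 8.45 + 55.0 + 21.1 = 84.6 m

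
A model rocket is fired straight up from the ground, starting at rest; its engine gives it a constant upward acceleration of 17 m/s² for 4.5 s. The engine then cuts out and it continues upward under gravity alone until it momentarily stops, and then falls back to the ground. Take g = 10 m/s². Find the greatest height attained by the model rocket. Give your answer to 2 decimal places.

464.74 m

Phase 1 (powered ascent): v₀ = 0 m/s, a = 17 m/s².
v = v₀ + at = 0 + (17)(4.5) = 76.5 m/s
Δx = v₀t + ½at² = 0·4.5 + 0.5·17·4.5² = 172 m

Phase 2 (coasting upward): v₀ = 76.5 m/s, a = -10 m/s².
v = v₀ + at → t = (0 − 76.5) / -10 = 7.65 s
v² = v₀² + 2aΔx → Δx = (0² − 76.5²)/(2·-10) = 293 m
Maximum height = 172 + 293 = 465 m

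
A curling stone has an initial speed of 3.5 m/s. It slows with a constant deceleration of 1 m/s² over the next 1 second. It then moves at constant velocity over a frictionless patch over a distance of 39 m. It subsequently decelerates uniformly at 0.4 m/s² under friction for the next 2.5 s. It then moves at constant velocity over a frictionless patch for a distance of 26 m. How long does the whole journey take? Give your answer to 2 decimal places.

36.43 s

Phase 1 (decelerating): v₀ = 3.50 m/s, a = -1 m/s².
v = v₀ + at = 3.50 + (-1)(1) = 2.50 m/s
Δx = v₀t + ½at² = 3.50·1 + 0.5·-1·1² = 3.00 m

Phase 2 (constant speed): v₀ = 2.50 m/s, a = 0 m/s².
Constant speed: t = d/v = 39/2.50 = 15.6 s

Phase 3 (decelerating): v₀ = 2.50 m/s, a = -0.4 m/s².
v = v₀ + at = 2.50 + (-0.4)(2.5) = 1.50 m/s
Δx = v₀t + ½at² = 2.50·2.5 + 0.5·-0.4·2.5² = 5.00 m

Phase 4 (constant speed): v₀ = 1.50 m/s, a = 0 m/s².
Constant speed: t = d/v = 26/1.50 = 17.3 s
Total time = 1.00 + 15.6 + 2.50 + 17.3 = 36.4 s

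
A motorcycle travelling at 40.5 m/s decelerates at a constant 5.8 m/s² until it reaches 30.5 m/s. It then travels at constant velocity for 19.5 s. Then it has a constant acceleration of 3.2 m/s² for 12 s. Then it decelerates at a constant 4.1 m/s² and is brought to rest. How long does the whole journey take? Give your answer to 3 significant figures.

Phase 1 (decelerating): v₀ = 40.5 m/s, a = -5.8 m/s².
v = v₀ + at → t = (30.5 − 40.5) / -5.8 = 1.72 s
v² = v₀² + 2aΔx → Δx = (30.5² − 40.5²)/(2·-5.8) = 61.2 m

Phase 2 (constant speed): v₀ = 30.5 m/s, a = 0 m/s².
v = v₀ + at = 30.5 + (0)(19.5) = 30.5 m/s
Δx = v₀t + ½at² = 30.5·19.5 + 0.5·0·19.5² = 595 m

Phase 3 (accelerating): v₀ = 30.5 m/s, a = 3.2 m/s².
v = v₀ + at = 30.5 + (3.2)(12) = 68.9 m/s
Δx = v₀t + ½at² = 30.5·12 + 0.5·3.2·12² = 596 m

Phase 4 (decelerating): v₀ = 68.9 m/s, a = -4.1 m/s².
v = v₀ + at → t = (0 − 68.9) / -4.1 = 16.8 s
v² = v₀² + 2aΔx → Δx = (0² − 68.9²)/(2·-4.1) = 579 m
Total time = 1.72 + 19.5 + 12.0 + 16.8 = 50.0 s

50.0 s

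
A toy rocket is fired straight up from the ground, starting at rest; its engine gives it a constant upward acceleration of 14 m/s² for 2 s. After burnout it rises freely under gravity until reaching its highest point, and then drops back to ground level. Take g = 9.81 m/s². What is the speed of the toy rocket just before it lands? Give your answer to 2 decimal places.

Phase 1 (powered ascent): v₀ = 0 m/s, a = 14 m/s².
v = v₀ + at = 0 + (14)(2) = 28.0 m/s
Δx = v₀t + ½at² = 0·2 + 0.5·14·2² = 28.0 m

Phase 2 (coasting upward): v₀ = 28.0 m/s, a = -9.81 m/s².
v = v₀ + at → t = (0 − 28.0) / -9.81 = 2.85 s
v² = v₀² + 2aΔx → Δx = (0² − 28.0²)/(2·-9.81) = 40.0 m

Phase 3 (free fall): v₀ = 0 m/s, a = -9.81 m/s².
Falls 68.0 m from rest: t = √(2·68.0/9.81) = 3.72 s; v = g·t = 36.5 m/s.
Impact speed = 36.5 m/s

36.52 m/s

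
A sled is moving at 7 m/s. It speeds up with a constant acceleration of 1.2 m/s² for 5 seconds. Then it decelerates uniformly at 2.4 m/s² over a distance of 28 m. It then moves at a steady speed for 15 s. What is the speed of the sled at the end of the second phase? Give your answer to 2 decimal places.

Phase 1 (accelerating): v₀ = 7.00 m/s, a = 1.2 m/s².
v = v₀ + at = 7.00 + (1.2)(5) = 13.0 m/s
Δx = v₀t + ½at² = 7.00·5 + 0.5·1.2·5² = 50.0 m

Phase 2 (decelerating): v₀ = 13.0 m/s, a = -2.4 m/s².
v² = v₀² + 2aΔx = 13.0² + 2·-2.4·28 = 34.6 → v = 5.88 m/s
t = (v − v₀)/a = (5.88 − 13.0)/-2.4 = 2.97 s
Speed at end of phase 2 = 5.88 m/s

5.88 m/s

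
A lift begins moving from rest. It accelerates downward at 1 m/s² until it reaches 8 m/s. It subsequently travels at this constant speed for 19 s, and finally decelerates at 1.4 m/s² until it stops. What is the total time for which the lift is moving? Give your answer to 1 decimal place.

32.7 s

Phase 1 (accelerating): v₀ = 0 m/s, a = 1 m/s².
v = v₀ + at → t = (8 − 0) / 1 = 8.00 s
v² = v₀² + 2aΔx → Δx = (8² − 0²)/(2·1) = 32.0 m

Phase 2 (constant speed): v₀ = 8.00 m/s, a = 0 m/s².
v = v₀ + at = 8.00 + (0)(19) = 8.00 m/s
Δx = v₀t + ½at² = 8.00·19 + 0.5·0·19² = 152 m

Phase 3 (decelerating): v₀ = 8.00 m/s, a = -1.4 m/s².
v = v₀ + at → t = (0 − 8.00) / -1.4 = 5.71 s
v² = v₀² + 2aΔx → Δx = (0² − 8.00²)/(2·-1.4) = 22.9 m
Total time = 8.00 + 19.0 + 5.71 = 32.7 s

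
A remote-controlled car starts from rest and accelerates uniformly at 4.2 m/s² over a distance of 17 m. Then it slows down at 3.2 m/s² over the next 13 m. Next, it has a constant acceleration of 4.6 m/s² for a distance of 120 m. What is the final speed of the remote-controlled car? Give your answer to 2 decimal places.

Phase 1 (accelerating): v₀ = 0 m/s, a = 4.2 m/s².
v² = v₀² + 2aΔx = 0² + 2·4.2·17 = 143 → v = 11.9 m/s
t = (v − v₀)/a = (11.9 − 0)/4.2 = 2.85 s

Phase 2 (decelerating): v₀ = 11.9 m/s, a = -3.2 m/s².
v² = v₀² + 2aΔx = 11.9² + 2·-3.2·13 = 59.6 → v = 7.72 m/s
t = (v − v₀)/a = (7.72 − 11.9)/-3.2 = 1.32 s

Phase 3 (accelerating): v₀ = 7.72 m/s, a = 4.6 m/s².
v² = v₀² + 2aΔx = 7.72² + 2·4.6·120 = 1160 → v = 34.1 m/s
t = (v − v₀)/a = (34.1 − 7.72)/4.6 = 5.74 s
Final speed = 34.1 m/s

34.11 m/s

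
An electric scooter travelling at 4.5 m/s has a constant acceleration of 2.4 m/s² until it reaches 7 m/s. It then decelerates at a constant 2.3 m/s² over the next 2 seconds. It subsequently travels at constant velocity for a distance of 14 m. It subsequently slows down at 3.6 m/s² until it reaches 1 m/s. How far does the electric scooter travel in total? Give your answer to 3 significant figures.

Phase 1 (accelerating): v₀ = 4.50 m/s, a = 2.4 m/s².
v = v₀ + at → t = (7 − 4.50) / 2.4 = 1.04 s
v² = v₀² + 2aΔx → Δx = (7² − 4.50²)/(2·2.4) = 5.99 m

Phase 2 (decelerating): v₀ = 7.00 m/s, a = -2.3 m/s².
v = v₀ + at = 7.00 + (-2.3)(2) = 2.40 m/s
Δx = v₀t + ½at² = 7.00·2 + 0.5·-2.3·2² = 9.40 m

Phase 3 (constant speed): v₀ = 2.40 m/s, a = 0 m/s².
Constant speed: t = d/v = 14/2.40 = 5.83 s

Phase 4 (decelerating): v₀ = 2.40 m/s, a = -3.6 m/s².
v = v₀ + at → t = (1 − 2.40) / -3.6 = 0.389 s
v² = v₀² + 2aΔx → Δx = (1² − 2.40²)/(2·-3.6) = 0.661 m
Total distance = 5.99 + 9.40 + 14.0 + 0.661 = 30.1 m

30.1 m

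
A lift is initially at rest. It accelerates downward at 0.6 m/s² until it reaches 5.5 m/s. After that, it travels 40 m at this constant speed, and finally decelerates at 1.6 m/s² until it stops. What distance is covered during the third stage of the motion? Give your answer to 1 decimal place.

9.5 m

Phase 1 (accelerating): v₀ = 0 m/s, a = 0.6 m/s².
v = v₀ + at → t = (5.5 − 0) / 0.6 = 9.17 s
v² = v₀² + 2aΔx → Δx = (5.5² − 0²)/(2·0.6) = 25.2 m

Phase 2 (constant speed): v₀ = 5.50 m/s, a = 0 m/s².
Constant speed: t = d/v = 40/5.50 = 7.27 s

Phase 3 (decelerating): v₀ = 5.50 m/s, a = -1.6 m/s².
v = v₀ + at → t = (0 − 5.50) / -1.6 = 3.44 s
v² = v₀² + 2aΔx → Δx = (0² − 5.50²)/(2·-1.6) = 9.45 m
Distance in phase 3 = 9.45 m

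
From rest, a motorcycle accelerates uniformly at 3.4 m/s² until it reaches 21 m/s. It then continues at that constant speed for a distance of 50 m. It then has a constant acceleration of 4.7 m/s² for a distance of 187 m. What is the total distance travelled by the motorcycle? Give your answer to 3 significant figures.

Phase 1 (accelerating): v₀ = 0 m/s, a = 3.4 m/s².
v = v₀ + at → t = (21 − 0) / 3.4 = 6.18 s
v² = v₀² + 2aΔx → Δx = (21² − 0²)/(2·3.4) = 64.9 m

Phase 2 (constant speed): v₀ = 21.0 m/s, a = 0 m/s².
Constant speed: t = d/v = 50/21.0 = 2.38 s

Phase 3 (accelerating): v₀ = 21.0 m/s, a = 4.7 m/s².
v² = v₀² + 2aΔx = 21.0² + 2·4.7·187 = 2200 → v = 46.9 m/s
t = (v − v₀)/a = (46.9 − 21.0)/4.7 = 5.51 s
Total distance = 64.9 + 50.0 + 187 = 302 m

302 m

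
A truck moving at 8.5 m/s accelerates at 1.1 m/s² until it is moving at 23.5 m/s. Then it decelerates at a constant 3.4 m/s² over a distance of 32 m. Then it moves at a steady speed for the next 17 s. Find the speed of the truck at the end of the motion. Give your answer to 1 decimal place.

Phase 1 (accelerating): v₀ = 8.50 m/s, a = 1.1 m/s².
v = v₀ + at → t = (23.5 − 8.50) / 1.1 = 13.6 s
v² = v₀² + 2aΔx → Δx = (23.5² − 8.50²)/(2·1.1) = 218 m

Phase 2 (decelerating): v₀ = 23.5 m/s, a = -3.4 m/s².
v² = v₀² + 2aΔx = 23.5² + 2·-3.4·32 = 335 → v = 18.3 m/s
t = (v − v₀)/a = (18.3 − 23.5)/-3.4 = 1.53 s

Phase 3 (constant speed): v₀ = 18.3 m/s, a = 0 m/s².
v = v₀ + at = 18.3 + (0)(17) = 18.3 m/s
Δx = v₀t + ½at² = 18.3·17 + 0.5·0·17² = 311 m
Final speed = 18.3 m/s

18.3 m/s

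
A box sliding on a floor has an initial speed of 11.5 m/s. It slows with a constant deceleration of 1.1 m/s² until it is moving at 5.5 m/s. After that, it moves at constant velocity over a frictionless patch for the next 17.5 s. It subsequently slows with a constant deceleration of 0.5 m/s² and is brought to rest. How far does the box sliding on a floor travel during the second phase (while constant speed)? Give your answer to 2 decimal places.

Phase 1 (decelerating): v₀ = 11.5 m/s, a = -1.1 m/s².
v = v₀ + at → t = (5.5 − 11.5) / -1.1 = 5.45 s
v² = v₀² + 2aΔx → Δx = (5.5² − 11.5²)/(2·-1.1) = 46.4 m

Phase 2 (constant speed): v₀ = 5.50 m/s, a = 0 m/s².
v = v₀ + at = 5.50 + (0)(17.5) = 5.50 m/s
Δx = v₀t + ½at² = 5.50·17.5 + 0.5·0·17.5² = 96.2 m
Distance in phase 2 = 96.2 m

96.25 m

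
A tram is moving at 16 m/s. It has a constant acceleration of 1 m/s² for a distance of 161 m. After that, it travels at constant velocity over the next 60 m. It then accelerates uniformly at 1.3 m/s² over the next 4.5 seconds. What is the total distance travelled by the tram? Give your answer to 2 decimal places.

Phase 1 (accelerating): v₀ = 16.0 m/s, a = 1 m/s².
v² = v₀² + 2aΔx = 16.0² + 2·1·161 = 578 → v = 24.0 m/s
t = (v − v₀)/a = (24.0 − 16.0)/1 = 8.04 s

Phase 2 (constant speed): v₀ = 24.0 m/s, a = 0 m/s².
Constant speed: t = d/v = 60/24.0 = 2.50 s

Phase 3 (accelerating): v₀ = 24.0 m/s, a = 1.3 m/s².
v = v₀ + at = 24.0 + (1.3)(4.5) = 29.9 m/s
Δx = v₀t + ½at² = 24.0·4.5 + 0.5·1.3·4.5² = 121 m
Total distance = 161 + 60.0 + 121 = 342 m

342.35 m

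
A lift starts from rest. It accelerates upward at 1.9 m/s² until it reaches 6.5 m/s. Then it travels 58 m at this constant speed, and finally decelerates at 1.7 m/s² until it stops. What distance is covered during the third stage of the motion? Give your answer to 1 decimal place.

12.4 m

Phase 1 (accelerating): v₀ = 0 m/s, a = 1.9 m/s².
v = v₀ + at → t = (6.5 − 0) / 1.9 = 3.42 s
v² = v₀² + 2aΔx → Δx = (6.5² − 0²)/(2·1.9) = 11.1 m

Phase 2 (constant speed): v₀ = 6.50 m/s, a = 0 m/s².
Constant speed: t = d/v = 58/6.50 = 8.92 s

Phase 3 (decelerating): v₀ = 6.50 m/s, a = -1.7 m/s².
v = v₀ + at → t = (0 − 6.50) / -1.7 = 3.82 s
v² = v₀² + 2aΔx → Δx = (0² − 6.50²)/(2·-1.7) = 12.4 m
Distance in phase 3 = 12.4 m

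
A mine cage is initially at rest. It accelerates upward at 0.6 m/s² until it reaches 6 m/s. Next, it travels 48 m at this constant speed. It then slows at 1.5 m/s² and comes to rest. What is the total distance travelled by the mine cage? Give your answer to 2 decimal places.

90.00 m

Phase 1 (accelerating): v₀ = 0 m/s, a = 0.6 m/s².
v = v₀ + at → t = (6 − 0) / 0.6 = 10.0 s
v² = v₀² + 2aΔx → Δx = (6² − 0²)/(2·0.6) = 30.0 m

Phase 2 (constant speed): v₀ = 6.00 m/s, a = 0 m/s².
Constant speed: t = d/v = 48/6.00 = 8.00 s

Phase 3 (decelerating): v₀ = 6.00 m/s, a = -1.5 m/s².
v = v₀ + at → t = (0 − 6.00) / -1.5 = 4.00 s
v² = v₀² + 2aΔx → Δx = (0² − 6.00²)/(2·-1.5) = 12.0 m
Total distance = 30.0 + 48.0 + 12.0 = 90.0 m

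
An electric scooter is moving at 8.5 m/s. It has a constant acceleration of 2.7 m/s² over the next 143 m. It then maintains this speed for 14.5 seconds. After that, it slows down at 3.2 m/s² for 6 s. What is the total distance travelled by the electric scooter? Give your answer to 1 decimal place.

681.1 m

Phase 1 (accelerating): v₀ = 8.50 m/s, a = 2.7 m/s².
v² = v₀² + 2aΔx = 8.50² + 2·2.7·143 = 844 → v = 29.1 m/s
t = (v − v₀)/a = (29.1 − 8.50)/2.7 = 7.61 s

Phase 2 (constant speed): v₀ = 29.1 m/s, a = 0 m/s².
v = v₀ + at = 29.1 + (0)(14.5) = 29.1 m/s
Δx = v₀t + ½at² = 29.1·14.5 + 0.5·0·14.5² = 421 m

Phase 3 (decelerating): v₀ = 29.1 m/s, a = -3.2 m/s².
v = v₀ + at = 29.1 + (-3.2)(6) = 9.86 m/s
Δx = v₀t + ½at² = 29.1·6 + 0.5·-3.2·6² = 117 m
Total distance = 143 + 421 + 117 = 681 m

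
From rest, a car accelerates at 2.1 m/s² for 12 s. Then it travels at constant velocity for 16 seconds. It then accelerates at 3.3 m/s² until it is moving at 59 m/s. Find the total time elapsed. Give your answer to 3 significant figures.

Phase 1 (accelerating): v₀ = 0 m/s, a = 2.1 m/s².
v = v₀ + at = 0 + (2.1)(12) = 25.2 m/s
Δx = v₀t + ½at² = 0·12 + 0.5·2.1·12² = 151 m

Phase 2 (constant speed): v₀ = 25.2 m/s, a = 0 m/s².
v = v₀ + at = 25.2 + (0)(16) = 25.2 m/s
Δx = v₀t + ½at² = 25.2·16 + 0.5·0·16² = 403 m

Phase 3 (accelerating): v₀ = 25.2 m/s, a = 3.3 m/s².
v = v₀ + at → t = (59 − 25.2) / 3.3 = 10.2 s
v² = v₀² + 2aΔx → Δx = (59² − 25.2²)/(2·3.3) = 431 m
Total time = 12.0 + 16.0 + 10.2 = 38.2 s

38.2 s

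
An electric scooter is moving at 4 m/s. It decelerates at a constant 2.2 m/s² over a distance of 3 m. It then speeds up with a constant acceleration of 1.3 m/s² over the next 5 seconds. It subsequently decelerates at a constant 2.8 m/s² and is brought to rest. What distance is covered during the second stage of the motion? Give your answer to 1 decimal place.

Phase 1 (decelerating): v₀ = 4.00 m/s, a = -2.2 m/s².
v² = v₀² + 2aΔx = 4.00² + 2·-2.2·3 = 2.80 → v = 1.67 m/s
t = (v − v₀)/a = (1.67 − 4.00)/-2.2 = 1.06 s

Phase 2 (accelerating): v₀ = 1.67 m/s, a = 1.3 m/s².
v = v₀ + at = 1.67 + (1.3)(5) = 8.17 m/s
Δx = v₀t + ½at² = 1.67·5 + 0.5·1.3·5² = 24.6 m
Distance in phase 2 = 24.6 m

24.6 m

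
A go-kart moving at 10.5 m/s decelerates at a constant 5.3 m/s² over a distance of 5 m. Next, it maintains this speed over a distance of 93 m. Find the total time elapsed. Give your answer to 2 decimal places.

Phase 1 (decelerating): v₀ = 10.5 m/s, a = -5.3 m/s².
v² = v₀² + 2aΔx = 10.5² + 2·-5.3·5 = 57.2 → v = 7.57 m/s
t = (v − v₀)/a = (7.57 − 10.5)/-5.3 = 0.554 s

Phase 2 (constant speed): v₀ = 7.57 m/s, a = 0 m/s².
Constant speed: t = d/v = 93/7.57 = 12.3 s
Total time = 0.554 + 12.3 = 12.8 s

12.84 s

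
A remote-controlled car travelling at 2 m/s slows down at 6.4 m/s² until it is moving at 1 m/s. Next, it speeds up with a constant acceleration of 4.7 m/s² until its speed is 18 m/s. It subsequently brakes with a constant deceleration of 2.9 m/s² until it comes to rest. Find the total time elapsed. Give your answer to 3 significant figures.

Phase 1 (decelerating): v₀ = 2.00 m/s, a = -6.4 m/s².
v = v₀ + at → t = (1 − 2.00) / -6.4 = 0.156 s
v² = v₀² + 2aΔx → Δx = (1² − 2.00²)/(2·-6.4) = 0.234 m

Phase 2 (accelerating): v₀ = 1.00 m/s, a = 4.7 m/s².
v = v₀ + at → t = (18 − 1.00) / 4.7 = 3.62 s
v² = v₀² + 2aΔx → Δx = (18² − 1.00²)/(2·4.7) = 34.4 m

Phase 3 (decelerating): v₀ = 18.0 m/s, a = -2.9 m/s².
v = v₀ + at → t = (0 − 18.0) / -2.9 = 6.21 s
v² = v₀² + 2aΔx → Δx = (0² − 18.0²)/(2·-2.9) = 55.9 m
Total time = 0.156 + 3.62 + 6.21 = 9.98 s

9.98 s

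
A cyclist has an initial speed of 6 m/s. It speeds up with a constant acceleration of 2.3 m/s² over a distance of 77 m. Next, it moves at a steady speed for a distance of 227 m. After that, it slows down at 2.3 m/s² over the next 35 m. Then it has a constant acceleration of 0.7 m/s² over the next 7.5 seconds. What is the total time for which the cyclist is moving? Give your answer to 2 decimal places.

Phase 1 (accelerating): v₀ = 6.00 m/s, a = 2.3 m/s².
v² = v₀² + 2aΔx = 6.00² + 2·2.3·77 = 390 → v = 19.8 m/s
t = (v − v₀)/a = (19.8 − 6.00)/2.3 = 5.98 s

Phase 2 (constant speed): v₀ = 19.8 m/s, a = 0 m/s².
Constant speed: t = d/v = 227/19.8 = 11.5 s

Phase 3 (decelerating): v₀ = 19.8 m/s, a = -2.3 m/s².
v² = v₀² + 2aΔx = 19.8² + 2·-2.3·35 = 229 → v = 15.1 m/s
t = (v − v₀)/a = (15.1 − 19.8)/-2.3 = 2.01 s

Phase 4 (accelerating): v₀ = 15.1 m/s, a = 0.7 m/s².
v = v₀ + at = 15.1 + (0.7)(7.5) = 20.4 m/s
Δx = v₀t + ½at² = 15.1·7.5 + 0.5·0.7·7.5² = 133 m
Total time = 5.98 + 11.5 + 2.01 + 7.50 = 27.0 s

26.98 s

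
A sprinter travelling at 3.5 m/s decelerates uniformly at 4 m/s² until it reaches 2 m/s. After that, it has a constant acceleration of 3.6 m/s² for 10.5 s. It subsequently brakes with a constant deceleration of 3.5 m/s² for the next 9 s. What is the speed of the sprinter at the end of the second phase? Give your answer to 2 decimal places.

39.80 m/s

Phase 1 (decelerating): v₀ = 3.50 m/s, a = -4 m/s².
v = v₀ + at → t = (2 − 3.50) / -4 = 0.375 s
v² = v₀² + 2aΔx → Δx = (2² − 3.50²)/(2·-4) = 1.03 m

Phase 2 (accelerating): v₀ = 2.00 m/s, a = 3.6 m/s².
v = v₀ + at = 2.00 + (3.6)(10.5) = 39.8 m/s
Δx = v₀t + ½at² = 2.00·10.5 + 0.5·3.6·10.5² = 219 m
Speed at end of phase 2 = 39.8 m/s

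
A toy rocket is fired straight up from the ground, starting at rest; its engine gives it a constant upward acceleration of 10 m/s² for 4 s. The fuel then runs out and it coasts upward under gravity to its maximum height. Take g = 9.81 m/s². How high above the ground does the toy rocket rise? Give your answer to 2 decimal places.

161.55 m

Phase 1 (powered ascent): v₀ = 0 m/s, a = 10 m/s².
v = v₀ + at = 0 + (10)(4) = 40.0 m/s
Δx = v₀t + ½at² = 0·4 + 0.5·10·4² = 80.0 m

Phase 2 (coasting upward): v₀ = 40.0 m/s, a = -9.81 m/s².
v = v₀ + at → t = (0 − 40.0) / -9.81 = 4.08 s
v² = v₀² + 2aΔx → Δx = (0² − 40.0²)/(2·-9.81) = 81.5 m
Maximum height = 80.0 + 81.5 = 162 m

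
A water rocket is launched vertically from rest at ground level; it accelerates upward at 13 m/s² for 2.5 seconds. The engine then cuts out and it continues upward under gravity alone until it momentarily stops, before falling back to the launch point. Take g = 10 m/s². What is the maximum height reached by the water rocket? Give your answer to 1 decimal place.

93.4 m

Phase 1 (powered ascent): v₀ = 0 m/s, a = 13 m/s².
v = v₀ + at = 0 + (13)(2.5) = 32.5 m/s
Δx = v₀t + ½at² = 0·2.5 + 0.5·13·2.5² = 40.6 m

Phase 2 (coasting upward): v₀ = 32.5 m/s, a = -10 m/s².
v = v₀ + at → t = (0 − 32.5) / -10 = 3.25 s
v² = v₀² + 2aΔx → Δx = (0² − 32.5²)/(2·-10) = 52.8 m
Maximum height = 40.6 + 52.8 = 93.4 m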